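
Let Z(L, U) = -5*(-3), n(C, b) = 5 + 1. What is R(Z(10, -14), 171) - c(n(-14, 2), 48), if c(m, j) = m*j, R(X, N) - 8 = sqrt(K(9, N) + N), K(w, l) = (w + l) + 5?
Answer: -280 + 2*sqrt(89) ≈ -261.13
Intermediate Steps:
K(w, l) = 5 + l + w (K(w, l) = (l + w) + 5 = 5 + l + w)
n(C, b) = 6
Z(L, U) = 15
R(X, N) = 8 + sqrt(14 + 2*N) (R(X, N) = 8 + sqrt((5 + N + 9) + N) = 8 + sqrt((14 + N) + N) = 8 + sqrt(14 + 2*N))
c(m, j) = j*m
R(Z(10, -14), 171) - c(n(-14, 2), 48) = (8 + sqrt(14 + 2*171)) - 48*6 = (8 + sqrt(14 + 342)) - 1*288 = (8 + sqrt(356)) - 288 = (8 + 2*sqrt(89)) - 288 = -280 + 2*sqrt(89)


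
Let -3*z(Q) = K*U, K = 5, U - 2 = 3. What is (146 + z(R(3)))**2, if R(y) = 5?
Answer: 170569/9 ≈ 18952.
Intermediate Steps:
U = 5 (U = 2 + 3 = 5)
z(Q) = -25/3 (z(Q) = -5*5/3 = -1/3*25 = -25/3)
(146 + z(R(3)))**2 = (146 - 25/3)**2 = (413/3)**2 = 170569/9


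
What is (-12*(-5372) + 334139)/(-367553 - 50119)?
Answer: -398603/417672 ≈ -0.95434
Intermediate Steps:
(-12*(-5372) + 334139)/(-367553 - 50119) = (64464 + 334139)/(-417672) = 398603*(-1/417672) = -398603/417672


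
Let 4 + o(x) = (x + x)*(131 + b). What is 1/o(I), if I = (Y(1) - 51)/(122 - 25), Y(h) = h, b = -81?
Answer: -97/5388 ≈ -0.018003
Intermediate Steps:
I = -50/97 (I = (1 - 51)/(122 - 25) = -50/97 ≈ -0.51546)
o(x) = -4 + 100*x (o(x) = -4 + (x + x)*(131 - 81) = -4 + (2*x)*50 = -4 + 100*x)
1/o(I) = 1/(-4 + 100*(-50/97)) = 1/(-4 - 5000/97) = 1/(-5388/97) = -97/5388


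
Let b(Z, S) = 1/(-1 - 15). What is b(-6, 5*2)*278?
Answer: -139/8 ≈ -17.375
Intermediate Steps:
b(Z, S) = -1/16 (b(Z, S) = 1/(-16) = -1/16)
b(-6, 5*2)*278 = -1/16*278 = -139/8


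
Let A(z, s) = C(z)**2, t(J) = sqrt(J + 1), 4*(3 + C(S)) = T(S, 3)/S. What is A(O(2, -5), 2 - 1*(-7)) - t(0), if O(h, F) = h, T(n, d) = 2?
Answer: 105/16 ≈ 6.5625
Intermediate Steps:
C(S) = -3 + 1/(2*S) (C(S) = -3 + (2/S)/4 = -3 + 1/(2*S))
t(J) = sqrt(1 + J)
A(z, s) = (-3 + 1/(2*z))**2
A(O(2, -5), 2 - 1*(-7)) - t(0) = (1/4)*(-1 + 6*2)**2/2**2 - sqrt(1 + 0) = (1/4)*(1/4)*(-1 + 12)**2 - sqrt(1) = (1/4)*(1/4)*11**2 - 1*1 = (1/4)*(1/4)*121 - 1 = 121/16 - 1 = 105/16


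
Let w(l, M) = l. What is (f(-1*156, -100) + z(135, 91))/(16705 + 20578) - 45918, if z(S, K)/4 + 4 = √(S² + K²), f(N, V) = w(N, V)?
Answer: -1711960966/37283 + 4*√26506/37283 ≈ -45918.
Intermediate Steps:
f(N, V) = N
z(S, K) = -16 + 4*√(K² + S²) (z(S, K) = -16 + 4*√(S² + K²) = -16 + 4*√(K² + S²))
(f(-1*156, -100) + z(135, 91))/(16705 + 20578) - 45918 = (-1*156 + (-16 + 4*√(91² + 135²)))/(16705 + 20578) - 45918 = (-156 + (-16 + 4*√(8281 + 18225)))/37283 - 45918 = (-156 + (-16 + 4*√26506))*(1/37283) - 45918 = (-172 + 4*√26506)*(1/37283) - 45918 = (-172/37283 + 4*√26506/37283) - 45918 = -1711960966/37283 + 4*√26506/37283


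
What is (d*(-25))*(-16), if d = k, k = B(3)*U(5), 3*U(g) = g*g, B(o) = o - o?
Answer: 0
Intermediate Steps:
B(o) = 0
U(g) = g²/3 (U(g) = (g*g)/3 = g²/3)
k = 0 (k = 0*((⅓)*5²) = 0*((⅓)*25) = 0*(25/3) = 0)
d = 0
(d*(-25))*(-16) = (0*(-25))*(-16) = 0*(-16) = 0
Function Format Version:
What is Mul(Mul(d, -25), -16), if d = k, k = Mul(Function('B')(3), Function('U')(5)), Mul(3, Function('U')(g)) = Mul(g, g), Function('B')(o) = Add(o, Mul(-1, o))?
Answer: 0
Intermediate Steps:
Function('B')(o) = 0
Function('U')(g) = Mul(Rational(1, 3), Pow(g, 2)) (Function('U')(g) = Mul(Rational(1, 3), Mul(g, g)) = Mul(Rational(1, 3), Pow(g, 2)))
k = 0 (k = Mul(0, Mul(Rational(1, 3), Pow(5, 2))) = Mul(0, Mul(Rational(1, 3), 25)) = Mul(0, Rational(25, 3)) = 0)
d = 0
Mul(Mul(d, -25), -16) = Mul(Mul(0, -25), -16) = Mul(0, -16) = 0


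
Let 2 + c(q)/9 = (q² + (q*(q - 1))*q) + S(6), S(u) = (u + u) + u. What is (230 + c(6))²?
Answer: 5373124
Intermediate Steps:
S(u) = 3*u (S(u) = 2*u + u = 3*u)
c(q) = 144 + 9*q² + 9*q²*(-1 + q) (c(q) = -18 + 9*((q² + (q*(q - 1))*q) + 3*6) = -18 + 9*((q² + (q*(-1 + q))*q) + 18) = -18 + 9*((q² + q²*(-1 + q)) + 18) = -18 + 9*(18 + q² + q²*(-1 + q)) = -18 + (162 + 9*q² + 9*q²*(-1 + q)) = 144 + 9*q² + 9*q²*(-1 + q))
(230 + c(6))² = (230 + (144 + 9*6³))² = (230 + (144 + 9*216))² = (230 + (144 + 1944))² = (230 + 2088)² = 2318² = 5373124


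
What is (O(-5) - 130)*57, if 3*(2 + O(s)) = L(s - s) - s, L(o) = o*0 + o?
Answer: -7429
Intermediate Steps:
L(o) = o (L(o) = 0 + o = o)
O(s) = -2 - s/3 (O(s) = -2 + ((s - s) - s)/3 = -2 + (0 - s)/3 = -2 + (-s)/3 = -2 - s/3)
(O(-5) - 130)*57 = ((-2 - ⅓*(-5)) - 130)*57 = ((-2 + 5/3) - 130)*57 = (-⅓ - 130)*57 = -391/3*57 = -7429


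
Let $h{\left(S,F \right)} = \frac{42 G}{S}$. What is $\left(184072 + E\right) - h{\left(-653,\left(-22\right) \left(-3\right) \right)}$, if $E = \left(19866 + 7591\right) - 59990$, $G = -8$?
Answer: $\frac{98954631}{653} \approx 1.5154 \cdot 10^{5}$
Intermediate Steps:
$E = -32533$ ($E = 27457 - 59990 = -32533$)
$h{\left(S,F \right)} = - \frac{336}{S}$ ($h{\left(S,F \right)} = \frac{42 \left(-8\right)}{S} = - \frac{336}{S}$)
$\left(184072 + E\right) - h{\left(-653,\left(-22\right) \left(-3\right) \right)} = \left(184072 - 32533\right) - - \frac{336}{-653} = 151539 - \left(-336\right) \left(- \frac{1}{653}\right) = 151539 - \frac{336}{653} = \frac{98954631}{653}$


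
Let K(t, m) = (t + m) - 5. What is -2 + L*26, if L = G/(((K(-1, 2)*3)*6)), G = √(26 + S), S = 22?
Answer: -2 - 13*√3/9 ≈ -4.5019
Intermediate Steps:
K(t, m) = -5 + m + t (K(t, m) = (m + t) - 5 = -5 + m + t)
G = 4*√3 (G = √(26 + 22) = √48 = 4*√3 ≈ 6.9282)
L = -√3/18 (L = (4*√3)/((((-5 + 2 - 1)*3)*6)) = (4*√3)/((-4*3*6)) = (4*√3)/((-12*6)) = (4*√3)/(-72) = (4*√3)*(-1/72) = -√3/18 ≈ -0.096225)
-2 + L*26 = -2 - √3/18*26 = -2 - 13*√3/9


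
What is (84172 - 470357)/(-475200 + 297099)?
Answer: 386185/178101 ≈ 2.1683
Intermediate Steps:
(84172 - 470357)/(-475200 + 297099) = -386185/(-178101) = -386185*(-1/178101) = 386185/178101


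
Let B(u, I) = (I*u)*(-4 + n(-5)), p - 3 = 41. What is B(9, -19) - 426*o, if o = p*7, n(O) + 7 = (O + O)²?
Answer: -146427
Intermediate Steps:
p = 44 (p = 3 + 41 = 44)
n(O) = -7 + 4*O² (n(O) = -7 + (O + O)² = -7 + (2*O)² = -7 + 4*O²)
o = 308 (o = 44*7 = 308)
B(u, I) = 89*I*u (B(u, I) = (I*u)*(-4 + (-7 + 4*(-5)²)) = (I*u)*(-4 + (-7 + 4*25)) = (I*u)*(-4 + (-7 + 100)) = (I*u)*(-4 + 93) = (I*u)*89 = 89*I*u)
B(9, -19) - 426*o = 89*(-19)*9 - 426*308 = -15219 - 131208 = -146427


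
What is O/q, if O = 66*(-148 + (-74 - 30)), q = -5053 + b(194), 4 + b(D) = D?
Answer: 5544/1621 ≈ 3.4201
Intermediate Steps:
b(D) = -4 + D
q = -4863 (q = -5053 + (-4 + 194) = -5053 + 190 = -4863)
O = -16632 (O = 66*(-148 - 104) = 66*(-252) = -16632)
O/q = -16632/(-4863) = -16632*(-1/4863) = 5544/1621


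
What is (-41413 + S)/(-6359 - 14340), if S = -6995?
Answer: 48408/20699 ≈ 2.3387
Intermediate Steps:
(-41413 + S)/(-6359 - 14340) = (-41413 - 6995)/(-6359 - 14340) = -48408/(-20699) = -48408*(-1/20699) = 48408/20699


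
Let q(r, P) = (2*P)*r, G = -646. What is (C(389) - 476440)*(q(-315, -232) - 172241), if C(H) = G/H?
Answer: 4833743156286/389 ≈ 1.2426e+10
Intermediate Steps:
C(H) = -646/H
q(r, P) = 2*P*r
(C(389) - 476440)*(q(-315, -232) - 172241) = (-646/389 - 476440)*(2*(-232)*(-315) - 172241) = (-646*1/389 - 476440)*(146160 - 172241) = (-646/389 - 476440)*(-26081) = -185335806/389*(-26081) = 4833743156286/389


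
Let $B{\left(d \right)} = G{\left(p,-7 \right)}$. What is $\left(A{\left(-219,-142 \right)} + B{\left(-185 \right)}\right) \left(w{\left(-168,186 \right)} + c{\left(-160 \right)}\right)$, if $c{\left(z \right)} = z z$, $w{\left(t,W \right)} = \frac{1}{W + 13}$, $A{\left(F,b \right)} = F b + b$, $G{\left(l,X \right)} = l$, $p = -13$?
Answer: $\frac{157636050143}{199} \approx 7.9214 \cdot 10^{8}$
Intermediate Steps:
$A{\left(F,b \right)} = b + F b$
$w{\left(t,W \right)} = \frac{1}{13 + W}$
$B{\left(d \right)} = -13$
$c{\left(z \right)} = z^{2}$
$\left(A{\left(-219,-142 \right)} + B{\left(-185 \right)}\right) \left(w{\left(-168,186 \right)} + c{\left(-160 \right)}\right) = \left(- 142 \left(1 - 219\right) - 13\right) \left(\frac{1}{13 + 186} + \left(-160\right)^{2}\right) = \left(\left(-142\right) \left(-218\right) - 13\right) \left(\frac{1}{199} + 25600\right) = \left(30956 - 13\right) \left(\frac{1}{199} + 25600\right) = 30943 \cdot \frac{5094401}{199} = \frac{157636050143}{199}$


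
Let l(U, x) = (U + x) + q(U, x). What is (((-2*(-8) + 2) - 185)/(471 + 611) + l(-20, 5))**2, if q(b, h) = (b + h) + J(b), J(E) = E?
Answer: 2944907289/1170724 ≈ 2515.5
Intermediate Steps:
q(b, h) = h + 2*b (q(b, h) = (b + h) + b = h + 2*b)
l(U, x) = 2*x + 3*U (l(U, x) = (U + x) + (x + 2*U) = 2*x + 3*U)
(((-2*(-8) + 2) - 185)/(471 + 611) + l(-20, 5))**2 = (((-2*(-8) + 2) - 185)/(471 + 611) + (2*5 + 3*(-20)))**2 = (((16 + 2) - 185)/1082 + (10 - 60))**2 = ((18 - 185)*(1/1082) - 50)**2 = (-167*1/1082 - 50)**2 = (-167/1082 - 50)**2 = (-54267/1082)**2 = 2944907289/1170724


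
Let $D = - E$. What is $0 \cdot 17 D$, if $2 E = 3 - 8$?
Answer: $0$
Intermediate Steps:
$E = - \frac{5}{2}$ ($E = \frac{3 - 8}{2} = \frac{1}{2} \left(-5\right) = - \frac{5}{2} \approx -2.5$)
$D = \frac{5}{2}$ ($D = \left(-1\right) \left(- \frac{5}{2}\right) = \frac{5}{2} \approx 2.5$)
$0 \cdot 17 D = 0 \cdot 17 \cdot \frac{5}{2} = 0 \cdot \frac{5}{2} = 0$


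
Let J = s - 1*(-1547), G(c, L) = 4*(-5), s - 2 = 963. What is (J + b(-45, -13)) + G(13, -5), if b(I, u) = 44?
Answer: 2536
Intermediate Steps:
s = 965 (s = 2 + 963 = 965)
G(c, L) = -20
J = 2512 (J = 965 - 1*(-1547) = 965 + 1547 = 2512)
(J + b(-45, -13)) + G(13, -5) = (2512 + 44) - 20 = 2556 - 20 = 2536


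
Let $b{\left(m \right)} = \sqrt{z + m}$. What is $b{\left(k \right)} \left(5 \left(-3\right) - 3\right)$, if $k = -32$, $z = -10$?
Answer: $- 18 i \sqrt{42} \approx - 116.65 i$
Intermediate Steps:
$b{\left(m \right)} = \sqrt{-10 + m}$
$b{\left(k \right)} \left(5 \left(-3\right) - 3\right) = \sqrt{-10 - 32} \left(5 \left(-3\right) - 3\right) = \sqrt{-42} \left(-15 - 3\right) = i \sqrt{42} \left(-18\right) = - 18 i \sqrt{42}$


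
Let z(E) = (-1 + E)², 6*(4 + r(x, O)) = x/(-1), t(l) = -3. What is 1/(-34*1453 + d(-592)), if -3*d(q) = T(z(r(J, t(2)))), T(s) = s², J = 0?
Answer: -3/148831 ≈ -2.0157e-5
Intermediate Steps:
r(x, O) = -4 - x/6 (r(x, O) = -4 + (x/(-1))/6 = -4 + (x*(-1))/6 = -4 + (-x)/6 = -4 - x/6)
d(q) = -625/3 (d(q) = -(-1 + (-4 - ⅙*0))⁴/3 = -(-1 + (-4 + 0))⁴/3 = -(-1 - 4)⁴/3 = -((-5)²)²/3 = -⅓*25² = -⅓*625 = -625/3)
1/(-34*1453 + d(-592)) = 1/(-34*1453 - 625/3) = 1/(-49402 - 625/3) = 1/(-148831/3) = -3/148831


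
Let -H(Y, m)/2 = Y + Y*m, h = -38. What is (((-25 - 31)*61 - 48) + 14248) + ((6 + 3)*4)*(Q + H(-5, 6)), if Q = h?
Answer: 11936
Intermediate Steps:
Q = -38
H(Y, m) = -2*Y - 2*Y*m (H(Y, m) = -2*(Y + Y*m) = -2*Y - 2*Y*m)
(((-25 - 31)*61 - 48) + 14248) + ((6 + 3)*4)*(Q + H(-5, 6)) = (((-25 - 31)*61 - 48) + 14248) + ((6 + 3)*4)*(-38 - 2*(-5)*(1 + 6)) = ((-56*61 - 48) + 14248) + (9*4)*(-38 - 2*(-5)*7) = ((-3416 - 48) + 14248) + 36*(-38 + 70) = (-3464 + 14248) + 36*32 = 10784 + 1152 = 11936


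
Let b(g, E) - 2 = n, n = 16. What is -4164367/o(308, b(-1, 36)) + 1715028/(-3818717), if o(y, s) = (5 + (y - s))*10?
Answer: -2272514055677/1609316450 ≈ -1412.1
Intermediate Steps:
b(g, E) = 18 (b(g, E) = 2 + 16 = 18)
o(y, s) = 50 - 10*s + 10*y (o(y, s) = (5 + y - s)*10 = 50 - 10*s + 10*y)
-4164367/o(308, b(-1, 36)) + 1715028/(-3818717) = -4164367/(50 - 10*18 + 10*308) + 1715028/(-3818717) = -4164367/(50 - 180 + 3080) + 1715028*(-1/3818717) = -4164367/2950 - 245004/545531 = -2272514055677/1609316450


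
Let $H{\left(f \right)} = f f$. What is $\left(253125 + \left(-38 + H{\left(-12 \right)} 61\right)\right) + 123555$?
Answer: $385426$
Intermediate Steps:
$H{\left(f \right)} = f^{2}$
$\left(253125 + \left(-38 + H{\left(-12 \right)} 61\right)\right) + 123555 = \left(253125 - \left(38 - \left(-12\right)^{2} \cdot 61\right)\right) + 123555 = \left(253125 + \left(-38 + 144 \cdot 61\right)\right) + 123555 = \left(253125 + \left(-38 + 8784\right)\right) + 123555 = \left(253125 + 8746\right) + 123555 = 261871 + 123555 = 385426$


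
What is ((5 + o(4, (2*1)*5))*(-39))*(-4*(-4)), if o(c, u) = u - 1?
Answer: -8736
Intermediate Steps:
o(c, u) = -1 + u
((5 + o(4, (2*1)*5))*(-39))*(-4*(-4)) = ((5 + (-1 + (2*1)*5))*(-39))*(-4*(-4)) = ((5 + (-1 + 2*5))*(-39))*16 = ((5 + (-1 + 10))*(-39))*16 = ((5 + 9)*(-39))*16 = (14*(-39))*16 = -546*16 = -8736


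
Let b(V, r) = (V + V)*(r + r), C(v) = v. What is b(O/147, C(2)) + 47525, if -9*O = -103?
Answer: 62876399/1323 ≈ 47526.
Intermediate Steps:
O = 103/9 (O = -⅑*(-103) = 103/9 ≈ 11.444)
b(V, r) = 4*V*r (b(V, r) = (2*V)*(2*r) = 4*V*r)
b(O/147, C(2)) + 47525 = 4*((103/9)/147)*2 + 47525 = 4*((103/9)*(1/147))*2 + 47525 = 4*(103/1323)*2 + 47525 = 824/1323 + 47525 = 62876399/1323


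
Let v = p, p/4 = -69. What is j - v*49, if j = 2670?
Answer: 16194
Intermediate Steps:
p = -276 (p = 4*(-69) = -276)
v = -276
j - v*49 = 2670 - (-276)*49 = 2670 - 1*(-13524) = 2670 + 13524 = 16194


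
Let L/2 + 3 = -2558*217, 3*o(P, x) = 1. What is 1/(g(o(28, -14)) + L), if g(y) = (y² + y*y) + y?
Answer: -9/9991597 ≈ -9.0076e-7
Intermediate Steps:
o(P, x) = ⅓ (o(P, x) = (⅓)*1 = ⅓)
g(y) = y + 2*y² (g(y) = (y² + y²) + y = 2*y² + y = y + 2*y²)
L = -1110178 (L = -6 + 2*(-2558*217) = -6 + 2*(-555086) = -6 - 1110172 = -1110178)
1/(g(o(28, -14)) + L) = 1/((1 + 2*(⅓))/3 - 1110178) = 1/((1 + ⅔)/3 - 1110178) = 1/((⅓)*(5/3) - 1110178) = 1/(5/9 - 1110178) = 1/(-9991597/9) = -9/9991597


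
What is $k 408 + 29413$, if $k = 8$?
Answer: $32677$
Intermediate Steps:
$k 408 + 29413 = 8 \cdot 408 + 29413 = 3264 + 29413 = 32677$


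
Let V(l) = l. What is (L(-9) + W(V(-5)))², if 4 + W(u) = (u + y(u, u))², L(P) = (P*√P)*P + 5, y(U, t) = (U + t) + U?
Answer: 101752 + 194886*I ≈ 1.0175e+5 + 1.9489e+5*I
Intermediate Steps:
y(U, t) = t + 2*U
L(P) = 5 + P^(5/2) (L(P) = P^(3/2)*P + 5 = P^(5/2) + 5 = 5 + P^(5/2))
W(u) = -4 + 16*u² (W(u) = -4 + (u + (u + 2*u))² = -4 + (u + 3*u)² = -4 + (4*u)² = -4 + 16*u²)
(L(-9) + W(V(-5)))² = ((5 + (-9)^(5/2)) + (-4 + 16*(-5)²))² = ((5 + 243*I) + (-4 + 16*25))² = ((5 + 243*I) + (-4 + 400))² = ((5 + 243*I) + 396)² = (401 + 243*I)²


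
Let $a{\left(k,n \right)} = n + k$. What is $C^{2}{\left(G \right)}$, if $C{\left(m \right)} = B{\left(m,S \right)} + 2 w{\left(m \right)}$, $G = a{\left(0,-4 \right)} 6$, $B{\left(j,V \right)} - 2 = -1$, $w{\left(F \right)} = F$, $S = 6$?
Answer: $2209$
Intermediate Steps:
$B{\left(j,V \right)} = 1$ ($B{\left(j,V \right)} = 2 - 1 = 1$)
$a{\left(k,n \right)} = k + n$
$G = -24$ ($G = \left(0 - 4\right) 6 = \left(-4\right) 6 = -24$)
$C{\left(m \right)} = 1 + 2 m$
$C^{2}{\left(G \right)} = \left(1 + 2 \left(-24\right)\right)^{2} = \left(1 - 48\right)^{2} = \left(-47\right)^{2} = 2209$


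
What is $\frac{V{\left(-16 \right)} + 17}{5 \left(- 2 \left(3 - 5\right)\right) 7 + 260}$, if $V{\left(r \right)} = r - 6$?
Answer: $- \frac{1}{80} \approx -0.0125$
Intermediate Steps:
$V{\left(r \right)} = -6 + r$
$\frac{V{\left(-16 \right)} + 17}{5 \left(- 2 \left(3 - 5\right)\right) 7 + 260} = \frac{\left(-6 - 16\right) + 17}{5 \left(- 2 \left(3 - 5\right)\right) 7 + 260} = \frac{-22 + 17}{5 \left(\left(-2\right) \left(-2\right)\right) 7 + 260} = - \frac{5}{5 \cdot 4 \cdot 7 + 260} = - \frac{5}{20 \cdot 7 + 260} = - \frac{5}{140 + 260} = - \frac{5}{400} = \left(-5\right) \frac{1}{400} = - \frac{1}{80}$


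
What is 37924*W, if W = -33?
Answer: -1251492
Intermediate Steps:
37924*W = 37924*(-33) = -1251492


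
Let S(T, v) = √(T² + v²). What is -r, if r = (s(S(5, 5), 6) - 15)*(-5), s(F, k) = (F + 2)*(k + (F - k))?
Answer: 175 + 50*√2 ≈ 245.71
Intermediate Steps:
s(F, k) = F*(2 + F) (s(F, k) = (2 + F)*F = F*(2 + F))
r = 75 - 25*√2*(2 + 5*√2) (r = (√(5² + 5²)*(2 + √(5² + 5²)) - 15)*(-5) = (√(25 + 25)*(2 + √(25 + 25)) - 15)*(-5) = (√50*(2 + √50) - 15)*(-5) = ((5*√2)*(2 + 5*√2) - 15)*(-5) = (5*√2*(2 + 5*√2) - 15)*(-5) = (-15 + 5*√2*(2 + 5*√2))*(-5) = 75 - 25*√2*(2 + 5*√2) ≈ -245.71)
-r = -(-175 - 50*√2) = 175 + 50*√2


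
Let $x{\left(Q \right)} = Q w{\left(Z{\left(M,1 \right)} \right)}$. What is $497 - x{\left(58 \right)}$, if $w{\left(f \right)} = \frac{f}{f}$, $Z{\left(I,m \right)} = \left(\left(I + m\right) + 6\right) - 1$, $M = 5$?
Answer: $439$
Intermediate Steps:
$Z{\left(I,m \right)} = 5 + I + m$ ($Z{\left(I,m \right)} = \left(6 + I + m\right) - 1 = 5 + I + m$)
$w{\left(f \right)} = 1$
$x{\left(Q \right)} = Q$ ($x{\left(Q \right)} = Q 1 = Q$)
$497 - x{\left(58 \right)} = 497 - 58 = 439$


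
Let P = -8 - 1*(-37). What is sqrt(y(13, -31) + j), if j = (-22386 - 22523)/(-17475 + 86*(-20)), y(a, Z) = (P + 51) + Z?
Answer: 6*sqrt(525443930)/19195 ≈ 7.1652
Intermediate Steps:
P = 29 (P = -8 + 37 = 29)
y(a, Z) = 80 + Z (y(a, Z) = (29 + 51) + Z = 80 + Z)
j = 44909/19195 (j = -44909/(-17475 - 1720) = -44909/(-19195) = -44909*(-1/19195) = 44909/19195 ≈ 2.3396)
sqrt(y(13, -31) + j) = sqrt((80 - 31) + 44909/19195) = sqrt(49 + 44909/19195) = sqrt(985464/19195) = 6*sqrt(525443930)/19195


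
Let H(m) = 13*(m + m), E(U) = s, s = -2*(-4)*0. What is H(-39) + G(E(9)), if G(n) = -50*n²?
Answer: -1014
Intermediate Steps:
s = 0 (s = 8*0 = 0)
E(U) = 0
H(m) = 26*m (H(m) = 13*(2*m) = 26*m)
H(-39) + G(E(9)) = 26*(-39) - 50*0² = -1014 - 50*0 = -1014 + 0 = -1014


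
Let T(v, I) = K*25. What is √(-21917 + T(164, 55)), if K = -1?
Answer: 3*I*√2438 ≈ 148.13*I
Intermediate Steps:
T(v, I) = -25 (T(v, I) = -1*25 = -25)
√(-21917 + T(164, 55)) = √(-21917 - 25) = √(-21942) = 3*I*√2438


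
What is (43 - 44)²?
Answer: 1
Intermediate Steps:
(43 - 44)² = (-1)² = 1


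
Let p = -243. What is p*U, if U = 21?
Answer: -5103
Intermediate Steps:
p*U = -243*21 = -5103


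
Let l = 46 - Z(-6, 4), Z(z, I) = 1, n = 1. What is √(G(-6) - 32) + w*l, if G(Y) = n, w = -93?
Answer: -4185 + I*√31 ≈ -4185.0 + 5.5678*I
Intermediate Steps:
G(Y) = 1
l = 45 (l = 46 - 1*1 = 46 - 1 = 45)
√(G(-6) - 32) + w*l = √(1 - 32) - 93*45 = √(-31) - 4185 = I*√31 - 4185 = -4185 + I*√31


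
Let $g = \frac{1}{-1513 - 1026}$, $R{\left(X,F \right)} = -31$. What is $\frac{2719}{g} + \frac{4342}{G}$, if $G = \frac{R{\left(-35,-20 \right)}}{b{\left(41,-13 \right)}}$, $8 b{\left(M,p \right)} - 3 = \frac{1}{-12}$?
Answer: $- \frac{10272544993}{1488} \approx -6.9036 \cdot 10^{6}$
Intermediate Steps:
$b{\left(M,p \right)} = \frac{35}{96}$ ($b{\left(M,p \right)} = \frac{3}{8} + \frac{1}{8 \left(-12\right)} = \frac{3}{8} + \frac{1}{8} \left(- \frac{1}{12}\right) = \frac{3}{8} - \frac{1}{96} = \frac{35}{96}$)
$G = - \frac{2976}{35}$ ($G = - \frac{31}{\frac{35}{96}} = \left(-31\right) \frac{96}{35} = - \frac{2976}{35} \approx -85.029$)
$g = - \frac{1}{2539}$ ($g = \frac{1}{-2539} = - \frac{1}{2539} \approx -0.00039386$)
$\frac{2719}{g} + \frac{4342}{G} = \frac{2719}{- \frac{1}{2539}} + \frac{4342}{- \frac{2976}{35}} = 2719 \left(-2539\right) + 4342 \left(- \frac{35}{2976}\right) = -6903541 - \frac{75985}{1488} = - \frac{10272544993}{1488}$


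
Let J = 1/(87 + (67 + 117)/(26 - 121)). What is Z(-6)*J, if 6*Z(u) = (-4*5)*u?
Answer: 1900/8081 ≈ 0.23512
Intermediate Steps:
Z(u) = -10*u/3 (Z(u) = ((-4*5)*u)/6 = (-20*u)/6 = -10*u/3)
J = 95/8081 (J = 1/(87 + 184/(-95)) = 1/(87 + 184*(-1/95)) = 1/(87 - 184/95) = 1/(8081/95) = 95/8081 ≈ 0.011756)
Z(-6)*J = -10/3*(-6)*(95/8081) = 20*(95/8081) = 1900/8081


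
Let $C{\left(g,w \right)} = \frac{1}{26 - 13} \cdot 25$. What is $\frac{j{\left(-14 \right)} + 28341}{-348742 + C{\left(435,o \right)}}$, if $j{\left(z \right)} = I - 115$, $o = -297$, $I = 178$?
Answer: $- \frac{123084}{1511207} \approx -0.081447$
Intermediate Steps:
$j{\left(z \right)} = 63$ ($j{\left(z \right)} = 178 - 115 = 63$)
$C{\left(g,w \right)} = \frac{25}{13}$ ($C{\left(g,w \right)} = \frac{1}{13} \cdot 25 = \frac{25}{13}$)
$\frac{j{\left(-14 \right)} + 28341}{-348742 + C{\left(435,o \right)}} = \frac{63 + 28341}{-348742 + \frac{25}{13}} = \frac{28404}{- \frac{4533621}{13}} = 28404 \left(- \frac{13}{4533621}\right) = - \frac{123084}{1511207}$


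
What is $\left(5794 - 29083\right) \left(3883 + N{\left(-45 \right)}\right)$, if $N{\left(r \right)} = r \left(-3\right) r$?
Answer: $51049488$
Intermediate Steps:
$N{\left(r \right)} = - 3 r^{2}$ ($N{\left(r \right)} = - 3 r r = - 3 r^{2}$)
$\left(5794 - 29083\right) \left(3883 + N{\left(-45 \right)}\right) = \left(5794 - 29083\right) \left(3883 - 3 \left(-45\right)^{2}\right) = - 23289 \left(3883 - 6075\right) = \left(-23289\right) \left(-2192\right) = 51049488$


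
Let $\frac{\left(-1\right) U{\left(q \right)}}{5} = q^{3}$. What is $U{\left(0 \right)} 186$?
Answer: $0$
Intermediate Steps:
$U{\left(q \right)} = - 5 q^{3}$
$U{\left(0 \right)} 186 = - 5 \cdot 0^{3} \cdot 186 = \left(-5\right) 0 \cdot 186 = 0 \cdot 186 = 0$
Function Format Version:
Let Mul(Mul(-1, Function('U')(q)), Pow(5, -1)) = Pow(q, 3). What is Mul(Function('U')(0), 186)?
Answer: 0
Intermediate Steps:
Function('U')(q) = Mul(-5, Pow(q, 3))
Mul(Function('U')(0), 186) = Mul(Mul(-5, Pow(0, 3)), 186) = Mul(Mul(-5, 0), 186) = Mul(0, 186) = 0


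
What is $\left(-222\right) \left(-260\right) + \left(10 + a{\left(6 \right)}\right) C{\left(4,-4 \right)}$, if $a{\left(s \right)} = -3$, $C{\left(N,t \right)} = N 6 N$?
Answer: $58392$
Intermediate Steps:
$C{\left(N,t \right)} = 6 N^{2}$ ($C{\left(N,t \right)} = 6 N N = 6 N^{2}$)
$\left(-222\right) \left(-260\right) + \left(10 + a{\left(6 \right)}\right) C{\left(4,-4 \right)} = \left(-222\right) \left(-260\right) + \left(10 - 3\right) 6 \cdot 4^{2} = 57720 + 7 \cdot 6 \cdot 16 = 57720 + 7 \cdot 96 = 57720 + 672 = 58392$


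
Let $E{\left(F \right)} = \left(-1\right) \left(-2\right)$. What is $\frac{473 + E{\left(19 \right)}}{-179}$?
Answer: $- \frac{475}{179} \approx -2.6536$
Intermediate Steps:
$E{\left(F \right)} = 2$
$\frac{473 + E{\left(19 \right)}}{-179} = \frac{473 + 2}{-179} = \left(- \frac{1}{179}\right) 475 = - \frac{475}{179}$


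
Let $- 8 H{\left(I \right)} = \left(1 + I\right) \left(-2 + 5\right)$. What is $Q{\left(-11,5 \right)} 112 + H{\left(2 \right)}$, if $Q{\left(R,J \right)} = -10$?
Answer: $- \frac{8969}{8} \approx -1121.1$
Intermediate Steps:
$H{\left(I \right)} = - \frac{3}{8} - \frac{3 I}{8}$ ($H{\left(I \right)} = - \frac{\left(1 + I\right) \left(-2 + 5\right)}{8} = - \frac{\left(1 + I\right) 3}{8} = - \frac{3 + 3 I}{8} = - \frac{3}{8} - \frac{3 I}{8}$)
$Q{\left(-11,5 \right)} 112 + H{\left(2 \right)} = \left(-10\right) 112 - \frac{9}{8} = -1120 - \frac{9}{8} = - \frac{8969}{8}$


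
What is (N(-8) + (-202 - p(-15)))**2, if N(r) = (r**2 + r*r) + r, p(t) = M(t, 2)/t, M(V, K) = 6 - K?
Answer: 1503076/225 ≈ 6680.3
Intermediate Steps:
p(t) = 4/t (p(t) = (6 - 1*2)/t = (6 - 2)/t = 4/t)
N(r) = r + 2*r**2 (N(r) = (r**2 + r**2) + r = 2*r**2 + r = r + 2*r**2)
(N(-8) + (-202 - p(-15)))**2 = (-8*(1 + 2*(-8)) + (-202 - 4/(-15)))**2 = (-8*(1 - 16) + (-202 - 4*(-1)/15))**2 = (-8*(-15) + (-202 - 1*(-4/15)))**2 = (120 + (-202 + 4/15))**2 = (120 - 3026/15)**2 = (-1226/15)**2 = 1503076/225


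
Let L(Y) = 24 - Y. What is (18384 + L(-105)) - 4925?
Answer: 13588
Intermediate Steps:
(18384 + L(-105)) - 4925 = (18384 + (24 - 1*(-105))) - 4925 = (18384 + (24 + 105)) - 4925 = (18384 + 129) - 4925 = 18513 - 4925 = 13588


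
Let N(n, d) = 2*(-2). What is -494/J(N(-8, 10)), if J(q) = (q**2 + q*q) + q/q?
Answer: -494/33 ≈ -14.970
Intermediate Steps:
N(n, d) = -4
J(q) = 1 + 2*q**2 (J(q) = (q**2 + q**2) + 1 = 2*q**2 + 1 = 1 + 2*q**2)
-494/J(N(-8, 10)) = -494/(1 + 2*(-4)**2) = -494/(1 + 2*16) = -494/(1 + 32) = -494/33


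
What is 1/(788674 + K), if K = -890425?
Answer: -1/101751 ≈ -9.8279e-6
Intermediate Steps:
1/(788674 + K) = 1/(788674 - 890425) = 1/(-101751) = -1/101751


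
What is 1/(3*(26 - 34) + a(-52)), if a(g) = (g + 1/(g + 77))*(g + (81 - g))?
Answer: -25/105819 ≈ -0.00023625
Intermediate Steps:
a(g) = 81*g + 81/(77 + g) (a(g) = (g + 1/(77 + g))*81 = 81*g + 81/(77 + g))
1/(3*(26 - 34) + a(-52)) = 1/(3*(26 - 34) + 81*(1 + (-52)² + 77*(-52))/(77 - 52)) = 1/(3*(-8) + 81*(1 + 2704 - 4004)/25) = 1/(-24 + 81*(1/25)*(-1299)) = 1/(-24 - 105219/25) = 1/(-105819/25) = -25/105819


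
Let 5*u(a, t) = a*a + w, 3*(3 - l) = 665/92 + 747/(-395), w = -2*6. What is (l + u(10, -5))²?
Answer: 4210133563321/11885360400 ≈ 354.23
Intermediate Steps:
w = -12
l = 133109/109020 (l = 3 - (665/92 + 747/(-395))/3 = 3 - (665*(1/92) + 747*(-1/395))/3 = 3 - (665/92 - 747/395)/3 = 3 - ⅓*193951/36340 = 3 - 193951/109020 = 133109/109020 ≈ 1.2210)
u(a, t) = -12/5 + a²/5 (u(a, t) = (a*a - 12)/5 = (a² - 12)/5 = (-12 + a²)/5 = -12/5 + a²/5)
(l + u(10, -5))² = (133109/109020 + (-12/5 + (⅕)*10²))² = (133109/109020 + (-12/5 + (⅕)*100))² = (133109/109020 + (-12/5 + 20))² = (133109/109020 + 88/5)² = (2051861/109020)² = 4210133563321/11885360400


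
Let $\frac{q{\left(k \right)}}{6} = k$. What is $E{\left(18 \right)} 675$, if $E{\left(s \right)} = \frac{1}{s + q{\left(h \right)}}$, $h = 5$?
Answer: $\frac{225}{16} \approx 14.063$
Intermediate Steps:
$q{\left(k \right)} = 6 k$
$E{\left(s \right)} = \frac{1}{30 + s}$ ($E{\left(s \right)} = \frac{1}{s + 6 \cdot 5} = \frac{1}{s + 30} = \frac{1}{30 + s}$)
$E{\left(18 \right)} 675 = \frac{1}{30 + 18} \cdot 675 = \frac{1}{48} \cdot 675 = \frac{225}{16}$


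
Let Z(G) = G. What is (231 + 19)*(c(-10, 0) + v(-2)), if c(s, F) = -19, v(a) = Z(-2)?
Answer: -5250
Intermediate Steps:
v(a) = -2
(231 + 19)*(c(-10, 0) + v(-2)) = (231 + 19)*(-19 - 2) = 250*(-21) = -5250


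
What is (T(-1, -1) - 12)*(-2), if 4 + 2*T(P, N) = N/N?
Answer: 27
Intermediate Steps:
T(P, N) = -3/2 (T(P, N) = -2 + (N/N)/2 = -2 + (½)*1 = -2 + ½ = -3/2)
(T(-1, -1) - 12)*(-2) = (-3/2 - 12)*(-2) = -27/2*(-2) = 27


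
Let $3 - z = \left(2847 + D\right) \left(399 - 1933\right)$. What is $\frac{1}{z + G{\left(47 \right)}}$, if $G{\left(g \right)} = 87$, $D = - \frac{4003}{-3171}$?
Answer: $\frac{3171}{13855127950} \approx 2.2887 \cdot 10^{-7}$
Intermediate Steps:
$D = \frac{4003}{3171}$ ($D = \left(-4003\right) \left(- \frac{1}{3171}\right) = \frac{4003}{3171} \approx 1.2624$)
$z = \frac{13854852073}{3171}$ ($z = 3 - \left(2847 + \frac{4003}{3171}\right) \left(399 - 1933\right) = 3 - \frac{9031840}{3171} \left(-1534\right) = 3 - - \frac{13854842560}{3171} = 3 + \frac{13854842560}{3171} = \frac{13854852073}{3171} \approx 4.3692 \cdot 10^{6}$)
$\frac{1}{z + G{\left(47 \right)}} = \frac{1}{\frac{13854852073}{3171} + 87} = \frac{1}{\frac{13855127950}{3171}} = \frac{3171}{13855127950}$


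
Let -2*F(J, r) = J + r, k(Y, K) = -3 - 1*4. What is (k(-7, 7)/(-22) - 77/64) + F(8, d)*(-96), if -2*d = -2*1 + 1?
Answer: 286609/704 ≈ 407.12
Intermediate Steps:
k(Y, K) = -7 (k(Y, K) = -3 - 4 = -7)
d = ½ (d = -(-2*1 + 1)/2 = -(-2 + 1)/2 = -½*(-1) = ½ ≈ 0.50000)
F(J, r) = -J/2 - r/2 (F(J, r) = -(J + r)/2 = -J/2 - r/2)
(k(-7, 7)/(-22) - 77/64) + F(8, d)*(-96) = (-7/(-22) - 77/64) + (-½*8 - ½*½)*(-96) = (-7*(-1/22) - 77*1/64) + (-4 - ¼)*(-96) = (7/22 - 77/64) - 17/4*(-96) = -623/704 + 408 = 286609/704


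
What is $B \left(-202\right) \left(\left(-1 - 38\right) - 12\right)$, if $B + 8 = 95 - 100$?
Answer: $-133926$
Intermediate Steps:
$B = -13$ ($B = -8 + \left(95 - 100\right) = -8 - 5 = -13$)
$B \left(-202\right) \left(\left(-1 - 38\right) - 12\right) = \left(-13\right) \left(-202\right) \left(\left(-1 - 38\right) - 12\right) = 2626 \left(-39 - 12\right) = 2626 \left(-51\right) = -133926$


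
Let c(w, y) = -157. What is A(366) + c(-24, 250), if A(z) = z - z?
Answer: -157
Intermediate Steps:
A(z) = 0
A(366) + c(-24, 250) = 0 - 157 = -157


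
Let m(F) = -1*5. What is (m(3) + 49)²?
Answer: 1936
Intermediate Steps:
m(F) = -5
(m(3) + 49)² = (-5 + 49)² = 44² = 1936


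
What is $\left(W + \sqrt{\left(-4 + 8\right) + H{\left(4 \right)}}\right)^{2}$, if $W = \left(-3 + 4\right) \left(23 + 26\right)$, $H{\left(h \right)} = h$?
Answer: $2409 + 196 \sqrt{2} \approx 2686.2$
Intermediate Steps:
$W = 49$ ($W = 1 \cdot 49 = 49$)
$\left(W + \sqrt{\left(-4 + 8\right) + H{\left(4 \right)}}\right)^{2} = \left(49 + \sqrt{\left(-4 + 8\right) + 4}\right)^{2} = \left(49 + \sqrt{4 + 4}\right)^{2} = \left(49 + \sqrt{8}\right)^{2} = \left(49 + 2 \sqrt{2}\right)^{2}$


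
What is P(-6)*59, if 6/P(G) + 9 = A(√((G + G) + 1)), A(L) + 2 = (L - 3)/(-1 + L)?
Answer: -3481/97 - 59*I*√11/97 ≈ -35.887 - 2.0173*I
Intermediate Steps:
A(L) = -2 + (-3 + L)/(-1 + L) (A(L) = -2 + (L - 3)/(-1 + L) = -2 + (-3 + L)/(-1 + L))
P(G) = 6/(-9 + (-1 - √(1 + 2*G))/(-1 + √(1 + 2*G))) (P(G) = 6/(-9 + (-1 - √((G + G) + 1))/(-1 + √((G + G) + 1))) = 6/(-9 + (-1 - √(2*G + 1))/(-1 + √(2*G + 1))) = 6/(-9 + (-1 - √(1 + 2*G))/(-1 + √(1 + 2*G))))
P(-6)*59 = (3*(1 - √(1 + 2*(-6)))/(-4 + 5*√(1 + 2*(-6))))*59 = (3*(1 - √(1 - 12))/(-4 + 5*√(1 - 12)))*59 = (3*(1 - √(-11))/(-4 + 5*√(-11)))*59 = (3*(1 - I*√11)/(-4 + 5*(I*√11)))*59 = (3*(1 - I*√11)/(-4 + 5*I*√11))*59 = 177*(1 - I*√11)/(-4 + 5*I*√11)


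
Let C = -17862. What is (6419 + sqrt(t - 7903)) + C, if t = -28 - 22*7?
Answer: -11443 + 7*I*sqrt(165) ≈ -11443.0 + 89.917*I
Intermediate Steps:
t = -182 (t = -28 - 154 = -182)
(6419 + sqrt(t - 7903)) + C = (6419 + sqrt(-182 - 7903)) - 17862 = (6419 + sqrt(-8085)) - 17862 = (6419 + 7*I*sqrt(165)) - 17862 = -11443 + 7*I*sqrt(165)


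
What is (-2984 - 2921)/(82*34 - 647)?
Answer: -5905/2141 ≈ -2.7581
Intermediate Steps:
(-2984 - 2921)/(82*34 - 647) = -5905/(2788 - 647) = -5905/2141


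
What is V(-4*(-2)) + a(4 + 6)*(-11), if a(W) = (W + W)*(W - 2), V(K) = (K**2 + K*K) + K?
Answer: -1624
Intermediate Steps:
V(K) = K + 2*K**2 (V(K) = (K**2 + K**2) + K = 2*K**2 + K = K + 2*K**2)
a(W) = 2*W*(-2 + W) (a(W) = (2*W)*(-2 + W) = 2*W*(-2 + W))
V(-4*(-2)) + a(4 + 6)*(-11) = (-4*(-2))*(1 + 2*(-4*(-2))) + (2*(4 + 6)*(-2 + (4 + 6)))*(-11) = 8*(1 + 2*8) + (2*10*(-2 + 10))*(-11) = 8*(1 + 16) + (2*10*8)*(-11) = 8*17 + 160*(-11) = 136 - 1760 = -1624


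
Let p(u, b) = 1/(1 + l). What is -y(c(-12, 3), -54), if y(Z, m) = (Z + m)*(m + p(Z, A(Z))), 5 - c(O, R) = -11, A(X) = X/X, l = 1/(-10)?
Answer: -18088/9 ≈ -2009.8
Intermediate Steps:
l = -⅒ ≈ -0.10000
A(X) = 1
c(O, R) = 16 (c(O, R) = 5 - 1*(-11) = 5 + 11 = 16)
p(u, b) = 10/9 (p(u, b) = 1/(1 - ⅒) = 1/(9/10) = 10/9)
y(Z, m) = (10/9 + m)*(Z + m) (y(Z, m) = (Z + m)*(m + 10/9) = (Z + m)*(10/9 + m) = (10/9 + m)*(Z + m))
-y(c(-12, 3), -54) = -((-54)² + (10/9)*16 + (10/9)*(-54) + 16*(-54)) = -(2916 + 160/9 - 60 - 864) = -1*18088/9 = -18088/9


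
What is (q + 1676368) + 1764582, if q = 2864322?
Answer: 6305272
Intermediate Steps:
(q + 1676368) + 1764582 = (2864322 + 1676368) + 1764582 = 4540690 + 1764582 = 6305272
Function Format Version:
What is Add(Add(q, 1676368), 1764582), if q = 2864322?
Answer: 6305272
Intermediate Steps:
Add(Add(q, 1676368), 1764582) = Add(Add(2864322, 1676368), 1764582) = Add(4540690, 1764582) = 6305272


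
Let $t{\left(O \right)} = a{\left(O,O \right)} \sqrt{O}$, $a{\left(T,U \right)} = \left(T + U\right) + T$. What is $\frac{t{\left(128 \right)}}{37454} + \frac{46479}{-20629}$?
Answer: $- \frac{46479}{20629} + \frac{1536 \sqrt{2}}{18727} \approx -2.1371$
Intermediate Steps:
$a{\left(T,U \right)} = U + 2 T$
$t{\left(O \right)} = 3 O^{\frac{3}{2}}$ ($t{\left(O \right)} = \left(O + 2 O\right) \sqrt{O} = 3 O \sqrt{O} = 3 O^{\frac{3}{2}}$)
$\frac{t{\left(128 \right)}}{37454} + \frac{46479}{-20629} = \frac{3 \cdot 128^{\frac{3}{2}}}{37454} + \frac{46479}{-20629} = 3 \cdot 1024 \sqrt{2} \cdot \frac{1}{37454} + 46479 \left(- \frac{1}{20629}\right) = 3072 \sqrt{2} \cdot \frac{1}{37454} - \frac{46479}{20629} = \frac{1536 \sqrt{2}}{18727} - \frac{46479}{20629} = - \frac{46479}{20629} + \frac{1536 \sqrt{2}}{18727}$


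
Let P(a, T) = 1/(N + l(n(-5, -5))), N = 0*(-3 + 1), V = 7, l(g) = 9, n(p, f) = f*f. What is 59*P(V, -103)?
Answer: 59/9 ≈ 6.5556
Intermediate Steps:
n(p, f) = f²
N = 0 (N = 0*(-2) = 0)
P(a, T) = ⅑ (P(a, T) = 1/(0 + 9) = 1/9 = ⅑)
59*P(V, -103) = 59*(⅑) = 59/9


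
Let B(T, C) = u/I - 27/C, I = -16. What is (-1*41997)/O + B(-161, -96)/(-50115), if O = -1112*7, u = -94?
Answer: 8418526939/1560380640 ≈ 5.3952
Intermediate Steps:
B(T, C) = 47/8 - 27/C (B(T, C) = -94/(-16) - 27/C = -94*(-1/16) - 27/C = 47/8 - 27/C)
O = -7784
(-1*41997)/O + B(-161, -96)/(-50115) = -1*41997/(-7784) + (47/8 - 27/(-96))/(-50115) = -41997*(-1/7784) + (47/8 - 27*(-1/96))*(-1/50115) = 41997/7784 + (47/8 + 9/32)*(-1/50115) = 41997/7784 + (197/32)*(-1/50115) = 41997/7784 - 197/1603680 = 8418526939/1560380640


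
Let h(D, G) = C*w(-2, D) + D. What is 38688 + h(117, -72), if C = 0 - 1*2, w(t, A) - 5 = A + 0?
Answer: 38561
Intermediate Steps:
w(t, A) = 5 + A (w(t, A) = 5 + (A + 0) = 5 + A)
C = -2 (C = 0 - 2 = -2)
h(D, G) = -10 - D (h(D, G) = -2*(5 + D) + D = (-10 - 2*D) + D = -10 - D)
38688 + h(117, -72) = 38688 + (-10 - 1*117) = 38688 + (-10 - 117) = 38688 - 127 = 38561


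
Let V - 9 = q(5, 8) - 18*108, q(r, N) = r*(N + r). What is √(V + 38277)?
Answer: 7*√743 ≈ 190.81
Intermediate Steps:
V = -1870 (V = 9 + (5*(8 + 5) - 18*108) = 9 + (5*13 - 1944) = 9 + (65 - 1944) = 9 - 1879 = -1870)
√(V + 38277) = √(-1870 + 38277) = √36407 = 7*√743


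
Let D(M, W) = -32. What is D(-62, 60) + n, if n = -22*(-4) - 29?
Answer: 27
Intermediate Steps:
n = 59 (n = 88 - 29 = 59)
D(-62, 60) + n = -32 + 59 = 27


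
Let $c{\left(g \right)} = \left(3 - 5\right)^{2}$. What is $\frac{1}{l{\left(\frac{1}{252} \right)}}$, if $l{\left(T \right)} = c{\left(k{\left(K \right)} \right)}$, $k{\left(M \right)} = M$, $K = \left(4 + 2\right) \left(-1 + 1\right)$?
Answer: $\frac{1}{4} \approx 0.25$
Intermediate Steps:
$K = 0$ ($K = 6 \cdot 0 = 0$)
$c{\left(g \right)} = 4$ ($c{\left(g \right)} = \left(-2\right)^{2} = 4$)
$l{\left(T \right)} = 4$
$\frac{1}{l{\left(\frac{1}{252} \right)}} = \frac{1}{4}$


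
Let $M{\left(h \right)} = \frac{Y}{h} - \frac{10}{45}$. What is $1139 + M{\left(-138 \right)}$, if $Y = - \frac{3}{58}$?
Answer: $\frac{27344341}{24012} \approx 1138.8$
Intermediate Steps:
$Y = - \frac{3}{58}$ ($Y = \left(-3\right) \frac{1}{58} = - \frac{3}{58} \approx -0.051724$)
$M{\left(h \right)} = - \frac{2}{9} - \frac{3}{58 h}$ ($M{\left(h \right)} = - \frac{3}{58 h} - \frac{10}{45} = - \frac{3}{58 h} - \frac{2}{9} = - \frac{2}{9} - \frac{3}{58 h}$)
$1139 + M{\left(-138 \right)} = 1139 + \frac{-27 - -16008}{522 \left(-138\right)} = 1139 + \frac{1}{522} \left(- \frac{1}{138}\right) \left(-27 + 16008\right) = 1139 + \frac{1}{522} \left(- \frac{1}{138}\right) 15981 = 1139 - \frac{5327}{24012} = \frac{27344341}{24012}$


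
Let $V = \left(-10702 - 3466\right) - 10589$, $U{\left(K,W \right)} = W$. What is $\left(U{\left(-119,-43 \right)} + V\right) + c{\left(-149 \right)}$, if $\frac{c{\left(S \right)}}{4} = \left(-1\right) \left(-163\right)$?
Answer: $-24148$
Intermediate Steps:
$c{\left(S \right)} = 652$ ($c{\left(S \right)} = 4 \left(\left(-1\right) \left(-163\right)\right) = 4 \cdot 163 = 652$)
$V = -24757$ ($V = -14168 - 10589 = -24757$)
$\left(U{\left(-119,-43 \right)} + V\right) + c{\left(-149 \right)} = \left(-43 - 24757\right) + 652 = -24800 + 652 = -24148$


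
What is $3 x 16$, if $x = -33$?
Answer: $-1584$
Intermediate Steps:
$3 x 16 = 3 \left(-33\right) 16 = \left(-99\right) 16 = -1584$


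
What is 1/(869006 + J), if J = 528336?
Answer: 1/1397342 ≈ 7.1564e-7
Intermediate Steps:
1/(869006 + J) = 1/(869006 + 528336) = 1/1397342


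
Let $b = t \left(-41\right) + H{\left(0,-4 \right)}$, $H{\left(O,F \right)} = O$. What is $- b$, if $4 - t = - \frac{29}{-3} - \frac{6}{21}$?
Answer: $- \frac{4633}{21} \approx -220.62$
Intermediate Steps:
$t = - \frac{113}{21}$ ($t = 4 - \left(- \frac{29}{-3} - \frac{6}{21}\right) = 4 - \left(\left(-29\right) \left(- \frac{1}{3}\right) - \frac{2}{7}\right) = 4 - \left(\frac{29}{3} - \frac{2}{7}\right) = 4 - \frac{197}{21} = - \frac{113}{21} \approx -5.381$)
$b = \frac{4633}{21}$ ($b = \left(- \frac{113}{21}\right) \left(-41\right) + 0 = \frac{4633}{21} + 0 = \frac{4633}{21} \approx 220.62$)
$- b = \left(-1\right) \frac{4633}{21} = - \frac{4633}{21}$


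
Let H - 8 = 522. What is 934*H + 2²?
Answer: 495024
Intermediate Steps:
H = 530 (H = 8 + 522 = 530)
934*H + 2² = 934*530 + 2² = 495020 + 4 = 495024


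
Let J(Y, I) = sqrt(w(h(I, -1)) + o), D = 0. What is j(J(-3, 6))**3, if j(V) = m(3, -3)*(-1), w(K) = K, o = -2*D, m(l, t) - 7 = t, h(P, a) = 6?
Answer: -64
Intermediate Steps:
m(l, t) = 7 + t
o = 0 (o = -2*0 = 0)
J(Y, I) = sqrt(6) (J(Y, I) = sqrt(6 + 0) = sqrt(6))
j(V) = -4 (j(V) = (7 - 3)*(-1) = 4*(-1) = -4)
j(J(-3, 6))**3 = (-4)**3 = -64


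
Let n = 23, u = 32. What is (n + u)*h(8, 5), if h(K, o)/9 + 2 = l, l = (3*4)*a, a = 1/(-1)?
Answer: -6930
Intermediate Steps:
a = -1
l = -12 (l = (3*4)*(-1) = 12*(-1) = -12)
h(K, o) = -126 (h(K, o) = -18 + 9*(-12) = -18 - 108 = -126)
(n + u)*h(8, 5) = (23 + 32)*(-126) = 55*(-126) = -6930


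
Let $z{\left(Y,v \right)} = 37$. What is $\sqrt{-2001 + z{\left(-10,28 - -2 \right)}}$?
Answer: $2 i \sqrt{491} \approx 44.317 i$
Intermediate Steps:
$\sqrt{-2001 + z{\left(-10,28 - -2 \right)}} = \sqrt{-2001 + 37} = \sqrt{-1964} = 2 i \sqrt{491}$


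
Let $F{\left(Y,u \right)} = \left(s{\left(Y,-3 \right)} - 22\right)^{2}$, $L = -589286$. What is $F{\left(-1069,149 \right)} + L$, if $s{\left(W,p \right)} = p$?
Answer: $-588661$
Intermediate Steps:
$F{\left(Y,u \right)} = 625$ ($F{\left(Y,u \right)} = \left(-3 - 22\right)^{2} = \left(-25\right)^{2} = 625$)
$F{\left(-1069,149 \right)} + L = 625 - 589286 = -588661$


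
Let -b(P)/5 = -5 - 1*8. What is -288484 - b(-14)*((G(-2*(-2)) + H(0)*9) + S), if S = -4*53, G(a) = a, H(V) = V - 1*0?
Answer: -274964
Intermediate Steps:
H(V) = V (H(V) = V + 0 = V)
S = -212
b(P) = 65 (b(P) = -5*(-5 - 1*8) = -5*(-5 - 8) = -5*(-13) = 65)
-288484 - b(-14)*((G(-2*(-2)) + H(0)*9) + S) = -288484 - 65*((-2*(-2) + 0*9) - 212) = -288484 - 65*((4 + 0) - 212) = -288484 - 65*(4 - 212) = -288484 - 65*(-208) = -288484 - 1*(-13520) = -288484 + 13520 = -274964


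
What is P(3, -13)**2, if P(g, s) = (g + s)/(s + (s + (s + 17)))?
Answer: 25/121 ≈ 0.20661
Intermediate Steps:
P(g, s) = (g + s)/(17 + 3*s) (P(g, s) = (g + s)/(s + (s + (17 + s))) = (g + s)/(s + (17 + 2*s)) = (g + s)/(17 + 3*s))
P(3, -13)**2 = ((3 - 13)/(17 + 3*(-13)))**2 = (-10/(17 - 39))**2 = (-10/(-22))**2 = (-1/22*(-10))**2 = (5/11)**2 = 25/121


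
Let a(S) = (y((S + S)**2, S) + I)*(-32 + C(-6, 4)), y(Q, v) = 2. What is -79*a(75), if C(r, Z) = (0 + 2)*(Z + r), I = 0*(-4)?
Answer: 5688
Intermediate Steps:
I = 0
C(r, Z) = 2*Z + 2*r (C(r, Z) = 2*(Z + r) = 2*Z + 2*r)
a(S) = -72 (a(S) = (2 + 0)*(-32 + (2*4 + 2*(-6))) = 2*(-32 + (8 - 12)) = 2*(-32 - 4) = 2*(-36) = -72)
-79*a(75) = -79*(-72) = 5688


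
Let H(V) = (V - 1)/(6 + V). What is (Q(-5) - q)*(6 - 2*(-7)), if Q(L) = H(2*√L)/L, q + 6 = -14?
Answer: 399 - I*√5 ≈ 399.0 - 2.2361*I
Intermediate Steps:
q = -20 (q = -6 - 14 = -20)
H(V) = (-1 + V)/(6 + V)
Q(L) = (-1 + 2*√L)/(L*(6 + 2*√L)) (Q(L) = ((-1 + 2*√L)/(6 + 2*√L))/L = (-1 + 2*√L)/(L*(6 + 2*√L)))
(Q(-5) - q)*(6 - 2*(-7)) = ((-½ + √(-5))/((-5)*(3 + √(-5))) - 1*(-20))*(6 - 2*(-7)) = (-(-½ + I*√5)/(5*(3 + I*√5)) + 20)*(6 + 14) = (20 - (-½ + I*√5)/(5*(3 + I*√5)))*20 = 400 - 4*(-½ + I*√5)/(3 + I*√5)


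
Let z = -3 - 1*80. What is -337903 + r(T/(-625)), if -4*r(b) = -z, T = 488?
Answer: -1351695/4 ≈ -3.3792e+5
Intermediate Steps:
z = -83 (z = -3 - 80 = -83)
r(b) = -83/4 (r(b) = -(-1)*(-83)/4 = -1/4*83 = -83/4)
-337903 + r(T/(-625)) = -337903 - 83/4 = -1351695/4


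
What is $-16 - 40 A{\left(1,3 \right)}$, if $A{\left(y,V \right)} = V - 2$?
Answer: $-56$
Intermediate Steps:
$A{\left(y,V \right)} = -2 + V$ ($A{\left(y,V \right)} = V - 2 = -2 + V$)
$-16 - 40 A{\left(1,3 \right)} = -16 - 40 \left(-2 + 3\right) = -16 - 40 = -56$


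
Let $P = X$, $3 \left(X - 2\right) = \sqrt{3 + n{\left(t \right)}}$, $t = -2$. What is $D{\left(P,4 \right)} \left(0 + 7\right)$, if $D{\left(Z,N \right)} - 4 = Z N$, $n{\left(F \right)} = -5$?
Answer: $84 + \frac{28 i \sqrt{2}}{3} \approx 84.0 + 13.199 i$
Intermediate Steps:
$X = 2 + \frac{i \sqrt{2}}{3}$ ($X = 2 + \frac{\sqrt{3 - 5}}{3} = 2 + \frac{\sqrt{-2}}{3} = 2 + \frac{i \sqrt{2}}{3} \approx 2.0 + 0.4714 i$)
$P = 2 + \frac{i \sqrt{2}}{3} \approx 2.0 + 0.4714 i$
$D{\left(Z,N \right)} = 4 + N Z$ ($D{\left(Z,N \right)} = 4 + Z N = 4 + N Z$)
$D{\left(P,4 \right)} \left(0 + 7\right) = \left(4 + 4 \left(2 + \frac{i \sqrt{2}}{3}\right)\right) \left(0 + 7\right) = \left(4 + \left(8 + \frac{4 i \sqrt{2}}{3}\right)\right) 7 = \left(12 + \frac{4 i \sqrt{2}}{3}\right) 7 = 84 + \frac{28 i \sqrt{2}}{3}$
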